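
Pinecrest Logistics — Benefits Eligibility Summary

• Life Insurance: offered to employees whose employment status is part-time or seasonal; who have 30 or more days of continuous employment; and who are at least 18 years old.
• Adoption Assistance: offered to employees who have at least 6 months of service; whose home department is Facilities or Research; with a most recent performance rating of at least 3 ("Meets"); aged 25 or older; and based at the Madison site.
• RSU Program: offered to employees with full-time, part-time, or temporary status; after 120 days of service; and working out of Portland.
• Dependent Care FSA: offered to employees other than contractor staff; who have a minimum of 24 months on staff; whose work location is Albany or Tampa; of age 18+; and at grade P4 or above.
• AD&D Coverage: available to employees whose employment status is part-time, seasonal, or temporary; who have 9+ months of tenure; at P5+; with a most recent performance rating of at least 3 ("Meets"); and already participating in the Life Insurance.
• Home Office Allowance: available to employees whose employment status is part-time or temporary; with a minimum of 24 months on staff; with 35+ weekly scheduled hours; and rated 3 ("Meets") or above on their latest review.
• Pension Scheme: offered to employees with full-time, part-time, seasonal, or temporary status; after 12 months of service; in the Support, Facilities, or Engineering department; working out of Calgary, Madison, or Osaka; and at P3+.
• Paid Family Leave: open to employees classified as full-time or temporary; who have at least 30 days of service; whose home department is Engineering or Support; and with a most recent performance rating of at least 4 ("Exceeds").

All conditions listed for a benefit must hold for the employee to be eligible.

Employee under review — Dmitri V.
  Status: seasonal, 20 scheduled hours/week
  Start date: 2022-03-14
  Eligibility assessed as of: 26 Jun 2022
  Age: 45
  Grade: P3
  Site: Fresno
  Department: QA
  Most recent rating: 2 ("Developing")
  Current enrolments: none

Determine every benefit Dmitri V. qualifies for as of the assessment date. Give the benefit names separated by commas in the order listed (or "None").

Service from 2022-03-14 to 26 Jun 2022: 104 days.
Life Insurance — status seasonal ✓; service 104 days ≥ 30 days ✓; age 45 ≥ 18 ✓ → eligible.
Adoption Assistance — service 104 days < 6 months (≈180 days) ✗ → not eligible.
RSU Program — status seasonal ✗ (requires full-time, part-time, or temporary) → not eligible.
Dependent Care FSA — status seasonal ✓ (not excluded); service 104 days < 24 months (≈720 days) ✗ → not eligible.
AD&D Coverage — status seasonal ✓; service 104 days < 9 months (≈270 days) ✗ → not eligible.
Home Office Allowance — status seasonal ✗ (requires part-time or temporary) → not eligible.
Pension Scheme — status seasonal ✓; service 104 days < 12 months (≈360 days) ✗ → not eligible.
Paid Family Leave — status seasonal ✗ (requires full-time or temporary) → not eligible.

Life Insurance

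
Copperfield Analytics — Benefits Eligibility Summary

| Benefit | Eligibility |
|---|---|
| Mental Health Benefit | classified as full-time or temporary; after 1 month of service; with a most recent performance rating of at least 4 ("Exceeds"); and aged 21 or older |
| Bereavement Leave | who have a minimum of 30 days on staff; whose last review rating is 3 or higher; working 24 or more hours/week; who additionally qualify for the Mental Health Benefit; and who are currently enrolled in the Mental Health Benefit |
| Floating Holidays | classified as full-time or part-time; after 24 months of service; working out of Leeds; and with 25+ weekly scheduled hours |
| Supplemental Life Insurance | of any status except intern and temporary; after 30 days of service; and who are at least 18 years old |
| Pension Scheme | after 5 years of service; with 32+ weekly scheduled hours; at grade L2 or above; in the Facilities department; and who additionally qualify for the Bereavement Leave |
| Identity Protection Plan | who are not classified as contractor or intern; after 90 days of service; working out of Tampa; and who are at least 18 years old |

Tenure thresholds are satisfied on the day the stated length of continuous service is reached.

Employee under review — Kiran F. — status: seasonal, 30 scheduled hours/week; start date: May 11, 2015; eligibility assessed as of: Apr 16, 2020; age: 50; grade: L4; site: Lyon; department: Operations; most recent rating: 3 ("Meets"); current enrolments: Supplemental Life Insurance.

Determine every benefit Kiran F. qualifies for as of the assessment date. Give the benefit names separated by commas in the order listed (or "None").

Supplemental Life Insurance

Service from May 11, 2015 to Apr 16, 2020: 1802 days.
Mental Health Benefit — status seasonal ✗ (requires full-time or temporary) → not eligible.
Bereavement Leave — service 1802 days ≥ 30 days ✓; rating 3 ≥ 3 ✓; 30 hrs/wk ≥ 24 ✓; not eligible for Mental Health Benefit ✗ → not eligible.
Floating Holidays — status seasonal ✗ (requires full-time or part-time) → not eligible.
Supplemental Life Insurance — status seasonal ✓ (not excluded); service 1802 days ≥ 30 days ✓; age 50 ≥ 18 ✓ → eligible.
Pension Scheme — service 1802 days < 5 years (≈1825 days) ✗ → not eligible.
Identity Protection Plan — status seasonal ✓ (not excluded); service 1802 days ≥ 90 days ✓; site Lyon ✗ (not Tampa) → not eligible.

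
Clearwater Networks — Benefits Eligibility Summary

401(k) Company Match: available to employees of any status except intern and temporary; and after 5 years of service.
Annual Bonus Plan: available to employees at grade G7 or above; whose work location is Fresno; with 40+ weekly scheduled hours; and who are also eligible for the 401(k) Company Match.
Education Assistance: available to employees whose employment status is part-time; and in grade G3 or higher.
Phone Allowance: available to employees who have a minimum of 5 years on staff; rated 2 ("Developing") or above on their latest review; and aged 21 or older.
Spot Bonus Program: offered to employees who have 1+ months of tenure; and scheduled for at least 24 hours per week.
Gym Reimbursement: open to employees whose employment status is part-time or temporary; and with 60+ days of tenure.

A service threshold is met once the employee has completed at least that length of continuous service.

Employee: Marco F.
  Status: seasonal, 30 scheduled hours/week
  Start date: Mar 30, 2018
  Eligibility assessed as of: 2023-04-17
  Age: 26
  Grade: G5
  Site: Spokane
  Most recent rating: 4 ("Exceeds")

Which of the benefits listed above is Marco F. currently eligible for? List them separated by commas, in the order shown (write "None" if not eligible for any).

Service from Mar 30, 2018 to 2023-04-17: 1844 days.
401(k) Company Match — status seasonal ✓ (not excluded); service 1844 days ≥ 5 years (≈1825 days) ✓ → eligible.
Annual Bonus Plan — grade G5 < G7 ✗ → not eligible.
Education Assistance — status seasonal ✗ (requires part-time) → not eligible.
Phone Allowance — service 1844 days ≥ 5 years (≈1825 days) ✓; rating 4 ≥ 2 ✓; age 26 ≥ 21 ✓ → eligible.
Spot Bonus Program — service 1844 days ≥ 1 month (≈30 days) ✓; 30 hrs/wk ≥ 24 ✓ → eligible.
Gym Reimbursement — status seasonal ✗ (requires part-time or temporary) → not eligible.

401(k) Company Match, Phone Allowance, Spot Bonus Program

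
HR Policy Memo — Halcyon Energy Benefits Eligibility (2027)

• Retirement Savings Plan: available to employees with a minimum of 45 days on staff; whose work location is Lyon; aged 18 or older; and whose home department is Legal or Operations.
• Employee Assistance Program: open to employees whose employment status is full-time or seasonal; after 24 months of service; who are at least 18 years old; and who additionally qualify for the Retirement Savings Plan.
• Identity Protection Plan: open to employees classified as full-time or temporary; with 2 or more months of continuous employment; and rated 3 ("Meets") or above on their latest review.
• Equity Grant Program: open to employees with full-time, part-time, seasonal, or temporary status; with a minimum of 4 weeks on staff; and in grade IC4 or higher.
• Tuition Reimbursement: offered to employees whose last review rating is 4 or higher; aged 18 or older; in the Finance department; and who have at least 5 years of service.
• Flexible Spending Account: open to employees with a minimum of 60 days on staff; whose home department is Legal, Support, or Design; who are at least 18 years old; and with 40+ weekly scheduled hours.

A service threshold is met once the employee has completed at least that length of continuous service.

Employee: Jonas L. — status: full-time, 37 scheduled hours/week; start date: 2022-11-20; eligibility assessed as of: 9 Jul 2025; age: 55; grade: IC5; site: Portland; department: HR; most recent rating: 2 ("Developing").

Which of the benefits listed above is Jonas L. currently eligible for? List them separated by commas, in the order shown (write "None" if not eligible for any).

Equity Grant Program

Service from 2022-11-20 to 9 Jul 2025: 962 days.
Retirement Savings Plan — service 962 days ≥ 45 days ✓; site Portland ✗ (not Lyon) → not eligible.
Employee Assistance Program — status full-time ✓; service 962 days ≥ 24 months (≈720 days) ✓; age 55 ≥ 18 ✓; not eligible for Retirement Savings Plan ✗ → not eligible.
Identity Protection Plan — status full-time ✓; service 962 days ≥ 2 months (≈60 days) ✓; rating 2 < 3 ✗ → not eligible.
Equity Grant Program — status full-time ✓; service 962 days ≥ 4 weeks (≈28 days) ✓; grade IC5 ≥ IC4 ✓ → eligible.
Tuition Reimbursement — rating 2 < 4 ✗ → not eligible.
Flexible Spending Account — service 962 days ≥ 60 days ✓; dept HR ✗ → not eligible.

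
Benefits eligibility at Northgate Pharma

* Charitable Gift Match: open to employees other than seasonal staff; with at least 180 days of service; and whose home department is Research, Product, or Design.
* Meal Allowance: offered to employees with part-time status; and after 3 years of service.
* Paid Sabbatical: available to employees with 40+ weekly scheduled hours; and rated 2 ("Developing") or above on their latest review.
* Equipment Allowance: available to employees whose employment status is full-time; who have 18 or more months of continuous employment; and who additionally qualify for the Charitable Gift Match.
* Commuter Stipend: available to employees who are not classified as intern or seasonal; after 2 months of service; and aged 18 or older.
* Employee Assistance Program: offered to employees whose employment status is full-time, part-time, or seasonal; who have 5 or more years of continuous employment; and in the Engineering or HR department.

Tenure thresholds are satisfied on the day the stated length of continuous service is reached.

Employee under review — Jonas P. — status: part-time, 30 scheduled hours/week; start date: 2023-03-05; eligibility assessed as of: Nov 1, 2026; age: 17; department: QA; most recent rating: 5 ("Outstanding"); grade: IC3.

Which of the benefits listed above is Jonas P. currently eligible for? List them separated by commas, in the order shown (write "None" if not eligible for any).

Meal Allowance

Service from 2023-03-05 to Nov 1, 2026: 1337 days.
Charitable Gift Match — status part-time ✓ (not excluded); service 1337 days ≥ 180 days ✓; dept QA ✗ → not eligible.
Meal Allowance — status part-time ✓; service 1337 days ≥ 3 years (≈1095 days) ✓ → eligible.
Paid Sabbatical — 30 hrs/wk < 40 ✗ → not eligible.
Equipment Allowance — status part-time ✗ (requires full-time) → not eligible.
Commuter Stipend — status part-time ✓ (not excluded); service 1337 days ≥ 2 months (≈60 days) ✓; age 17 < 18 ✗ → not eligible.
Employee Assistance Program — status part-time ✓; service 1337 days < 5 years (≈1825 days) ✗ → not eligible.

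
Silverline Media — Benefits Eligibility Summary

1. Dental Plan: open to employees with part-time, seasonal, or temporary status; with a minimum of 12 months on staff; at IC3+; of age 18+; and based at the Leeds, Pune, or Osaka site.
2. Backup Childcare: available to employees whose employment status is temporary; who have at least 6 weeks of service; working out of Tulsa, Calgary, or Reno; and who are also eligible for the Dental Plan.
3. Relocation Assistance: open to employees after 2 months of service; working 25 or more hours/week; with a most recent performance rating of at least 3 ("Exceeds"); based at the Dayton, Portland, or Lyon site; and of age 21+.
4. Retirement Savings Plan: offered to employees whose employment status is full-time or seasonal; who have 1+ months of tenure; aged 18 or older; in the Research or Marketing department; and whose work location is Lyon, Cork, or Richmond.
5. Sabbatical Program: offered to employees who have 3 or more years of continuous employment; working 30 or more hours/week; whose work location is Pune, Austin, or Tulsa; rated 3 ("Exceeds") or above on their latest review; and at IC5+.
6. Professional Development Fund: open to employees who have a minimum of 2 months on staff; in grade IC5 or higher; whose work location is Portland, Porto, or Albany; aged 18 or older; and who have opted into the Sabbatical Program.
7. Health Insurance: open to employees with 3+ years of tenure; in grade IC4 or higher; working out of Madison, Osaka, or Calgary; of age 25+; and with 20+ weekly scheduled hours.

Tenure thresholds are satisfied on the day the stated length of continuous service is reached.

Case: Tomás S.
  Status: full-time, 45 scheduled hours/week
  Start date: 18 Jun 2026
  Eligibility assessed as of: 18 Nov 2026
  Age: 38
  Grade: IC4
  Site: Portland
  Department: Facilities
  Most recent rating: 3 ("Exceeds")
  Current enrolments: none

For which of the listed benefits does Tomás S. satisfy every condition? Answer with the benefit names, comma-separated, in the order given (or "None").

Service from 18 Jun 2026 to 18 Nov 2026: 153 days.
Dental Plan — status full-time ✗ (requires part-time, seasonal, or temporary) → not eligible.
Backup Childcare — status full-time ✗ (requires temporary) → not eligible.
Relocation Assistance — service 153 days ≥ 2 months (≈60 days) ✓; 45 hrs/wk ≥ 25 ✓; rating 3 ≥ 3 ✓; site Portland ✓; age 38 ≥ 21 ✓ → eligible.
Retirement Savings Plan — status full-time ✓; service 153 days ≥ 1 month (≈30 days) ✓; age 38 ≥ 18 ✓; dept Facilities ✗ → not eligible.
Sabbatical Program — service 153 days < 3 years (≈1095 days) ✗ → not eligible.
Professional Development Fund — service 153 days ≥ 2 months (≈60 days) ✓; grade IC4 < IC5 ✗ → not eligible.
Health Insurance — service 153 days < 3 years (≈1095 days) ✗ → not eligible.

Relocation Assistance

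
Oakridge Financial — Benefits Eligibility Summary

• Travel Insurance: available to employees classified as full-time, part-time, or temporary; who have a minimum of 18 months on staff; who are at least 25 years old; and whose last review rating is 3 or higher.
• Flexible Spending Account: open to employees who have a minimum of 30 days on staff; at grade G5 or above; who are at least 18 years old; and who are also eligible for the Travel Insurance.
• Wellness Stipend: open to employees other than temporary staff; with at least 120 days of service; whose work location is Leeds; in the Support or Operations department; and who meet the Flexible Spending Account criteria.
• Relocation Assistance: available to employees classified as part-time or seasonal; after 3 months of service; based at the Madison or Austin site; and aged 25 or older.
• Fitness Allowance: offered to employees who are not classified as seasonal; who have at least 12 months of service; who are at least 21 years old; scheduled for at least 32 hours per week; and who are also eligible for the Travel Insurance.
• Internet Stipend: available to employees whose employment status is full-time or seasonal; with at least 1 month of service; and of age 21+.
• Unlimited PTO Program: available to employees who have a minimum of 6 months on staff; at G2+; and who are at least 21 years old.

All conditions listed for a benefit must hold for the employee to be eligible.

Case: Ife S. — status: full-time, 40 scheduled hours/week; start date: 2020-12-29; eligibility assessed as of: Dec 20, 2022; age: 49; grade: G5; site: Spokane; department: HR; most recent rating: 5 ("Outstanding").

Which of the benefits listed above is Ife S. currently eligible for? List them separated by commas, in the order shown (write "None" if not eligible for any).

Travel Insurance, Flexible Spending Account, Fitness Allowance, Internet Stipend, Unlimited PTO Program

Service from 2020-12-29 to Dec 20, 2022: 721 days.
Travel Insurance — status full-time ✓; service 721 days ≥ 18 months (≈540 days) ✓; age 49 ≥ 25 ✓; rating 5 ≥ 3 ✓ → eligible.
Flexible Spending Account — service 721 days ≥ 30 days ✓; grade G5 ≥ G5 ✓; age 49 ≥ 18 ✓; eligible for Travel Insurance ✓ → eligible.
Wellness Stipend — status full-time ✓ (not excluded); service 721 days ≥ 120 days ✓; site Spokane ✗ (not Leeds) → not eligible.
Relocation Assistance — status full-time ✗ (requires part-time or seasonal) → not eligible.
Fitness Allowance — status full-time ✓ (not excluded); service 721 days ≥ 12 months (≈360 days) ✓; age 49 ≥ 21 ✓; 40 hrs/wk ≥ 32 ✓; eligible for Travel Insurance ✓ → eligible.
Internet Stipend — status full-time ✓; service 721 days ≥ 1 month (≈30 days) ✓; age 49 ≥ 21 ✓ → eligible.
Unlimited PTO Program — service 721 days ≥ 6 months (≈180 days) ✓; grade G5 ≥ G2 ✓; age 49 ≥ 21 ✓ → eligible.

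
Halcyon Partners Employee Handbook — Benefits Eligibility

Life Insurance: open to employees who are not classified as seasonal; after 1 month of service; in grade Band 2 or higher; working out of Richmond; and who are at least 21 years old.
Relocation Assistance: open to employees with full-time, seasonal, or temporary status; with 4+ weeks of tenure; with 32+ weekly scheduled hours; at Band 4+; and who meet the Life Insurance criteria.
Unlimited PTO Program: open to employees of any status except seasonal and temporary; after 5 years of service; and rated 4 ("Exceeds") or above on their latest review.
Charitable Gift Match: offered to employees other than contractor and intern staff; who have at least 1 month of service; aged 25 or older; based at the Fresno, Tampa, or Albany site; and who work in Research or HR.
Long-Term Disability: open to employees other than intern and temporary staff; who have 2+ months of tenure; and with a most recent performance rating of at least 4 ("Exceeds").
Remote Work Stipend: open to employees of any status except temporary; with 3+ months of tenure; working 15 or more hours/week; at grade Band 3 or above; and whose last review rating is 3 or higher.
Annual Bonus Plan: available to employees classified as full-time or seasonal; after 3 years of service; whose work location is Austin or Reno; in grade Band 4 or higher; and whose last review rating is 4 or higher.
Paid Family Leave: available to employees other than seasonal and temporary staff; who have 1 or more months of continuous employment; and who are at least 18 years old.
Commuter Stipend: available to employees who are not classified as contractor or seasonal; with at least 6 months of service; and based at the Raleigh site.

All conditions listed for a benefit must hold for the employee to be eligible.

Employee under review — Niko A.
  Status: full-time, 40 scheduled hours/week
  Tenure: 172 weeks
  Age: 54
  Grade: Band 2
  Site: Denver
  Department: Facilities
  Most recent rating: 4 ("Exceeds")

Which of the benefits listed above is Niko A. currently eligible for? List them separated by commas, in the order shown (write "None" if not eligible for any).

Long-Term Disability, Paid Family Leave

Life Insurance — status full-time ✓ (not excluded); service 172 weeks ≥ 1 month (≈30 days) ✓; grade Band 2 ≥ Band 2 ✓; site Denver ✗ (not Richmond) → not eligible.
Relocation Assistance — status full-time ✓; service 172 weeks ≥ 4 weeks ✓; 40 hrs/wk ≥ 32 ✓; grade Band 2 < Band 4 ✗ → not eligible.
Unlimited PTO Program — status full-time ✓ (not excluded); service 172 weeks < 5 years (≈1825 days) ✗ → not eligible.
Charitable Gift Match — status full-time ✓ (not excluded); service 172 weeks ≥ 1 month (≈30 days) ✓; age 54 ≥ 25 ✓; site Denver ✗ (not Fresno, Tampa, or Albany) → not eligible.
Long-Term Disability — status full-time ✓ (not excluded); service 172 weeks ≥ 2 months (≈60 days) ✓; rating 4 ≥ 4 ✓ → eligible.
Remote Work Stipend — status full-time ✓ (not excluded); service 172 weeks ≥ 3 months (≈90 days) ✓; 40 hrs/wk ≥ 15 ✓; grade Band 2 < Band 3 ✗ → not eligible.
Annual Bonus Plan — status full-time ✓; service 172 weeks ≥ 3 years (≈1095 days) ✓; site Denver ✗ (not Austin or Reno) → not eligible.
Paid Family Leave — status full-time ✓ (not excluded); service 172 weeks ≥ 1 month (≈30 days) ✓; age 54 ≥ 18 ✓ → eligible.
Commuter Stipend — status full-time ✓ (not excluded); service 172 weeks ≥ 6 months (≈180 days) ✓; site Denver ✗ (not Raleigh) → not eligible.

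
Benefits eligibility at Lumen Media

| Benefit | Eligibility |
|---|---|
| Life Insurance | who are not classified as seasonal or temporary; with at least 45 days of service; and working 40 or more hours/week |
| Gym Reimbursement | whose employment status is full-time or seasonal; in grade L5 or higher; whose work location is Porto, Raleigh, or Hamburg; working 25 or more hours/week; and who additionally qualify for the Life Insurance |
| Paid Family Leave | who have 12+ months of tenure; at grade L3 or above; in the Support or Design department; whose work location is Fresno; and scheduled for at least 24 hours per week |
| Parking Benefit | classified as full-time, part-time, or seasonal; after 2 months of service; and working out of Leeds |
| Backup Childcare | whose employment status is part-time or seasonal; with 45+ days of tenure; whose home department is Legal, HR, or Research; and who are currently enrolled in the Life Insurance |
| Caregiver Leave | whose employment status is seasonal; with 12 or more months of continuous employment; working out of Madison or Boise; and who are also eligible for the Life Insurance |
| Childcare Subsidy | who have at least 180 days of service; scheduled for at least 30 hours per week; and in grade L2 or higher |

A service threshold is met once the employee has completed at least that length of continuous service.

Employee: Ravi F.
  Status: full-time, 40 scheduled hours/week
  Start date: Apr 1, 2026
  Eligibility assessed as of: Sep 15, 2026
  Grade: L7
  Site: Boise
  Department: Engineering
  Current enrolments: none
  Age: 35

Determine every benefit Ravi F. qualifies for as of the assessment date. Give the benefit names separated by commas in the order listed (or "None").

Service from Apr 1, 2026 to Sep 15, 2026: 167 days.
Life Insurance — status full-time ✓ (not excluded); service 167 days ≥ 45 days ✓; 40 hrs/wk ≥ 40 ✓ → eligible.
Gym Reimbursement — status full-time ✓; grade L7 ≥ L5 ✓; site Boise ✗ (not Porto, Raleigh, or Hamburg) → not eligible.
Paid Family Leave — service 167 days < 12 months (≈360 days) ✗ → not eligible.
Parking Benefit — status full-time ✓; service 167 days ≥ 2 months (≈60 days) ✓; site Boise ✗ (not Leeds) → not eligible.
Backup Childcare — status full-time ✗ (requires part-time or seasonal) → not eligible.
Caregiver Leave — status full-time ✗ (requires seasonal) → not eligible.
Childcare Subsidy — service 167 days < 180 days ✗ → not eligible.

Life Insurance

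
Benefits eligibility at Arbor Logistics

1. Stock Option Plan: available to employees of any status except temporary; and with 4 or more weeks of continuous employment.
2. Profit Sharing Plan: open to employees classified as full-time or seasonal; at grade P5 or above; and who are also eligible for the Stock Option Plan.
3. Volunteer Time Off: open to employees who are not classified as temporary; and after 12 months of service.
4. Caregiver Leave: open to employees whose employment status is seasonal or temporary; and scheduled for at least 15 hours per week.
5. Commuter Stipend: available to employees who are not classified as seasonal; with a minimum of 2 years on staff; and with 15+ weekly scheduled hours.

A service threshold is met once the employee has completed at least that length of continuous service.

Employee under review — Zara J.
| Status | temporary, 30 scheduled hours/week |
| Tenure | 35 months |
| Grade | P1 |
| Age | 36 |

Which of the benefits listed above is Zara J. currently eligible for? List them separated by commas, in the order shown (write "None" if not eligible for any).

Caregiver Leave, Commuter Stipend

Stock Option Plan — status temporary ✗ (excluded) → not eligible.
Profit Sharing Plan — status temporary ✗ (requires full-time or seasonal) → not eligible.
Volunteer Time Off — status temporary ✗ (excluded) → not eligible.
Caregiver Leave — status temporary ✓; 30 hrs/wk ≥ 15 ✓ → eligible.
Commuter Stipend — status temporary ✓ (not excluded); service 35 months ≥ 2 years (≈730 days) ✓; 30 hrs/wk ≥ 15 ✓ → eligible.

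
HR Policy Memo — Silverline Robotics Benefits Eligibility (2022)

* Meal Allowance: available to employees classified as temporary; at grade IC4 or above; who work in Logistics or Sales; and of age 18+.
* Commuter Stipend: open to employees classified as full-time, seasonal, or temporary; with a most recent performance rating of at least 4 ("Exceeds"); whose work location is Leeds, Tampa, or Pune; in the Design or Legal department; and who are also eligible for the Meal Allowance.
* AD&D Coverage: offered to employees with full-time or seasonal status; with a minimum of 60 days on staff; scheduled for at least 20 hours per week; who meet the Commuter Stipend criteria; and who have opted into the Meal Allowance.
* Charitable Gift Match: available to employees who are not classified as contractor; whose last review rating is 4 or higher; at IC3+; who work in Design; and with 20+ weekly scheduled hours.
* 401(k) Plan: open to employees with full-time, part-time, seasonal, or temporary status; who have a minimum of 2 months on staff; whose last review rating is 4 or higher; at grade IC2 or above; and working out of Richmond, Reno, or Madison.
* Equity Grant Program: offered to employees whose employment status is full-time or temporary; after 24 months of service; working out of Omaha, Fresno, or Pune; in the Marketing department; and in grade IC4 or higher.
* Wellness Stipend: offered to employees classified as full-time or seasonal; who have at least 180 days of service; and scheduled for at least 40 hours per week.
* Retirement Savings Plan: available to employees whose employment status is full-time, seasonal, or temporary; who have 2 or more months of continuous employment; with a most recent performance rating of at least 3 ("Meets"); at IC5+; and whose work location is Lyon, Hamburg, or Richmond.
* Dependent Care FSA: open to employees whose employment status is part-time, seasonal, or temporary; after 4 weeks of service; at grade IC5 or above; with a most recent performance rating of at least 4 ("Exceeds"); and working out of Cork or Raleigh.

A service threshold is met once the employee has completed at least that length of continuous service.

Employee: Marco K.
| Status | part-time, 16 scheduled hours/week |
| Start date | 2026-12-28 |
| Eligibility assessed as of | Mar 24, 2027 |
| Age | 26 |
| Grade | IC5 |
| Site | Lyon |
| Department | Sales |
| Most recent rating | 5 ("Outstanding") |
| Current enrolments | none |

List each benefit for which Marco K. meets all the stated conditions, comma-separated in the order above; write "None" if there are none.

None

Service from 2026-12-28 to Mar 24, 2027: 86 days.
Meal Allowance — status part-time ✗ (requires temporary) → not eligible.
Commuter Stipend — status part-time ✗ (requires full-time, seasonal, or temporary) → not eligible.
AD&D Coverage — status part-time ✗ (requires full-time or seasonal) → not eligible.
Charitable Gift Match — status part-time ✓ (not excluded); rating 5 ≥ 4 ✓; grade IC5 ≥ IC3 ✓; dept Sales ✗ → not eligible.
401(k) Plan — status part-time ✓; service 86 days ≥ 2 months (≈60 days) ✓; rating 5 ≥ 4 ✓; grade IC5 ≥ IC2 ✓; site Lyon ✗ (not Richmond, Reno, or Madison) → not eligible.
Equity Grant Program — status part-time ✗ (requires full-time or temporary) → not eligible.
Wellness Stipend — status part-time ✗ (requires full-time or seasonal) → not eligible.
Retirement Savings Plan — status part-time ✗ (requires full-time, seasonal, or temporary) → not eligible.
Dependent Care FSA — status part-time ✓; service 86 days ≥ 4 weeks (≈28 days) ✓; grade IC5 ≥ IC5 ✓; rating 5 ≥ 4 ✓; site Lyon ✗ (not Cork or Raleigh) → not eligible.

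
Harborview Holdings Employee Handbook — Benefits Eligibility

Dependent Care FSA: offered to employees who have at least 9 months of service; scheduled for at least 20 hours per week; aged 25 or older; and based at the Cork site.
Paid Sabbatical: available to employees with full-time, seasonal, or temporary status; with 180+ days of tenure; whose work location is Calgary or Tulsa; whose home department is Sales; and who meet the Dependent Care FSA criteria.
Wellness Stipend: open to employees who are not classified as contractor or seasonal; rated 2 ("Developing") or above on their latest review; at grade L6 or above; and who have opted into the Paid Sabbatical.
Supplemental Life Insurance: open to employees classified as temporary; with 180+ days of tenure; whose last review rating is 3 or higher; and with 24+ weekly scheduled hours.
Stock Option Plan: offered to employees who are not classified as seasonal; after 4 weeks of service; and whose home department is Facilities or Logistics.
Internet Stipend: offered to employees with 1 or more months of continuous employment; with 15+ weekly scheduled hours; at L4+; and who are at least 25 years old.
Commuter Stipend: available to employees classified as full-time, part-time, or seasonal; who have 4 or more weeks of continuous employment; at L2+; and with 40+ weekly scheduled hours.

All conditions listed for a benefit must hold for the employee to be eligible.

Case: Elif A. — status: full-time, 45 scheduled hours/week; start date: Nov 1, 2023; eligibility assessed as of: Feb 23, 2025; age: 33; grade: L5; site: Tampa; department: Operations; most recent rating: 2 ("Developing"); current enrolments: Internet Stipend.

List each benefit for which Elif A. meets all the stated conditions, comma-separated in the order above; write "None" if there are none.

Internet Stipend, Commuter Stipend

Service from Nov 1, 2023 to Feb 23, 2025: 480 days.
Dependent Care FSA — service 480 days ≥ 9 months (≈270 days) ✓; 45 hrs/wk ≥ 20 ✓; age 33 ≥ 25 ✓; site Tampa ✗ (not Cork) → not eligible.
Paid Sabbatical — status full-time ✓; service 480 days ≥ 180 days ✓; site Tampa ✗ (not Calgary or Tulsa) → not eligible.
Wellness Stipend — status full-time ✓ (not excluded); rating 2 ≥ 2 ✓; grade L5 < L6 ✗ → not eligible.
Supplemental Life Insurance — status full-time ✗ (requires temporary) → not eligible.
Stock Option Plan — status full-time ✓ (not excluded); service 480 days ≥ 4 weeks (≈28 days) ✓; dept Operations ✗ → not eligible.
Internet Stipend — service 480 days ≥ 1 month (≈30 days) ✓; 45 hrs/wk ≥ 15 ✓; grade L5 ≥ L4 ✓; age 33 ≥ 25 ✓ → eligible.
Commuter Stipend — status full-time ✓; service 480 days ≥ 4 weeks (≈28 days) ✓; grade L5 ≥ L2 ✓; 45 hrs/wk ≥ 40 ✓ → eligible.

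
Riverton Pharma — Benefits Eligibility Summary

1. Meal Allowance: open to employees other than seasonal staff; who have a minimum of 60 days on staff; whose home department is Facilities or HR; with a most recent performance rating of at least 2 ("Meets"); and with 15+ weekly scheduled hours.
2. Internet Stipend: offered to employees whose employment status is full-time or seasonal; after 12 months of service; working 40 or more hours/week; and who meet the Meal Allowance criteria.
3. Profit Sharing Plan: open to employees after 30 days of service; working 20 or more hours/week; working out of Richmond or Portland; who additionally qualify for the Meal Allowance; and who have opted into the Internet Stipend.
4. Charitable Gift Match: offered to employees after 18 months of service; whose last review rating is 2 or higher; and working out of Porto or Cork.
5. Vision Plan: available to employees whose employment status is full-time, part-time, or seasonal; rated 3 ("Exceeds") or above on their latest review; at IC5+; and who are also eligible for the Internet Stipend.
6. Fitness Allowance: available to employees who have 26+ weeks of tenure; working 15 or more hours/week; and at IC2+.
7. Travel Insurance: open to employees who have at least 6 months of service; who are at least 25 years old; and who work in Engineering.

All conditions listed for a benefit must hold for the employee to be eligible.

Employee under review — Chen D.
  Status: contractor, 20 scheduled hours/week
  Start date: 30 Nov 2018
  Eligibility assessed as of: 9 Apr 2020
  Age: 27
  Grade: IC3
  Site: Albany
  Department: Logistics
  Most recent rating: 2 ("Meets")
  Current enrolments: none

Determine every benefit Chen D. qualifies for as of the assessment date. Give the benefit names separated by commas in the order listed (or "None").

Fitness Allowance

Service from 30 Nov 2018 to 9 Apr 2020: 496 days.
Meal Allowance — status contractor ✓ (not excluded); service 496 days ≥ 60 days ✓; dept Logistics ✗ → not eligible.
Internet Stipend — status contractor ✗ (requires full-time or seasonal) → not eligible.
Profit Sharing Plan — service 496 days ≥ 30 days ✓; 20 hrs/wk ≥ 20 ✓; site Albany ✗ (not Richmond or Portland) → not eligible.
Charitable Gift Match — service 496 days < 18 months (≈540 days) ✗ → not eligible.
Vision Plan — status contractor ✗ (requires full-time, part-time, or seasonal) → not eligible.
Fitness Allowance — service 496 days ≥ 26 weeks (≈182 days) ✓; 20 hrs/wk ≥ 15 ✓; grade IC3 ≥ IC2 ✓ → eligible.
Travel Insurance — service 496 days ≥ 6 months (≈180 days) ✓; age 27 ≥ 25 ✓; dept Logistics ✗ → not eligible.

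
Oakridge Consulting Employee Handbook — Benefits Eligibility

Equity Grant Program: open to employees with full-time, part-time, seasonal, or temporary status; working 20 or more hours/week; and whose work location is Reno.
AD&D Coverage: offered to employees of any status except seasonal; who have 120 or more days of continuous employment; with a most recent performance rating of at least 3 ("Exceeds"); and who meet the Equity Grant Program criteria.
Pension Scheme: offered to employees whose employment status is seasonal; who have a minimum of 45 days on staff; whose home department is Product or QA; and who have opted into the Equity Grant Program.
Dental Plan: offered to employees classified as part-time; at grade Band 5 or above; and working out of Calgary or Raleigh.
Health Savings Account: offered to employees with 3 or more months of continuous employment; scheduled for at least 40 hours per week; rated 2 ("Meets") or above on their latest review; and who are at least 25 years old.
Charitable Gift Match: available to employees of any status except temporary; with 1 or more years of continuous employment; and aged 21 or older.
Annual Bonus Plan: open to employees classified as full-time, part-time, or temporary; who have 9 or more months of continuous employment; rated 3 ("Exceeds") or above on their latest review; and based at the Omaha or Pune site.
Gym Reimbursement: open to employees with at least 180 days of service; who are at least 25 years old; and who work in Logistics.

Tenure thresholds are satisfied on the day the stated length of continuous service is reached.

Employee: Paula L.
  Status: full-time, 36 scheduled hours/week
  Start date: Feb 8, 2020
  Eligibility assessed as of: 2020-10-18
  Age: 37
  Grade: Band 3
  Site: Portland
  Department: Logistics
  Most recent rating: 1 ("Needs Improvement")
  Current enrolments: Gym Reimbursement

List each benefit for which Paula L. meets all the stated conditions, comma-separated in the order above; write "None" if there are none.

Service from Feb 8, 2020 to 2020-10-18: 253 days.
Equity Grant Program — status full-time ✓; 36 hrs/wk ≥ 20 ✓; site Portland ✗ (not Reno) → not eligible.
AD&D Coverage — status full-time ✓ (not excluded); service 253 days ≥ 120 days ✓; rating 1 < 3 ✗ → not eligible.
Pension Scheme — status full-time ✗ (requires seasonal) → not eligible.
Dental Plan — status full-time ✗ (requires part-time) → not eligible.
Health Savings Account — service 253 days ≥ 3 months (≈90 days) ✓; 36 hrs/wk < 40 ✗ → not eligible.
Charitable Gift Match — status full-time ✓ (not excluded); service 253 days < 1 year (≈365 days) ✗ → not eligible.
Annual Bonus Plan — status full-time ✓; service 253 days < 9 months (≈270 days) ✗ → not eligible.
Gym Reimbursement — service 253 days ≥ 180 days ✓; age 37 ≥ 25 ✓; dept Logistics ✓ → eligible.

Gym Reimbursement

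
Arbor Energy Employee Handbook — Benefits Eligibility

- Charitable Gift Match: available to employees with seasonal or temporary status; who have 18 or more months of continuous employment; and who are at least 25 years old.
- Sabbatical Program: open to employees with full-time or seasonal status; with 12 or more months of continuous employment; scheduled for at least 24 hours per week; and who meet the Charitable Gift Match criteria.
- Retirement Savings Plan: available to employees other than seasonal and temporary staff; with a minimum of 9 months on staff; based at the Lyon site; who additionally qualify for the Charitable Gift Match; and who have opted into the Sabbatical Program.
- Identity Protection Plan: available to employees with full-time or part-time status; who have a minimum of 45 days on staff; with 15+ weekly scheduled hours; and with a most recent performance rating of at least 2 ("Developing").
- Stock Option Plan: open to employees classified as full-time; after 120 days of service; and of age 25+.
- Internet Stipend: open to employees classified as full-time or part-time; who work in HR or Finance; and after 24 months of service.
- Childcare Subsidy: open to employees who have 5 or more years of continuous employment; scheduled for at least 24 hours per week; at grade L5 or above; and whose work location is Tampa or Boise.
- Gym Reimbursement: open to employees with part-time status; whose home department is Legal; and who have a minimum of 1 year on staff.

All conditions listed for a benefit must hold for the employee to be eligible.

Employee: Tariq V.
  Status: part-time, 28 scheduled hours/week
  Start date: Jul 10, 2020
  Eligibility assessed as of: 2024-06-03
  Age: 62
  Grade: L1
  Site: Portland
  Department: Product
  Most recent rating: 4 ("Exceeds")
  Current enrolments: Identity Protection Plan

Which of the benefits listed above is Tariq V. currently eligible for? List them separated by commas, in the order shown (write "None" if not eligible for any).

Service from Jul 10, 2020 to 2024-06-03: 1424 days.
Charitable Gift Match — status part-time ✗ (requires seasonal or temporary) → not eligible.
Sabbatical Program — status part-time ✗ (requires full-time or seasonal) → not eligible.
Retirement Savings Plan — status part-time ✓ (not excluded); service 1424 days ≥ 9 months (≈270 days) ✓; site Portland ✗ (not Lyon) → not eligible.
Identity Protection Plan — status part-time ✓; service 1424 days ≥ 45 days ✓; 28 hrs/wk ≥ 15 ✓; rating 4 ≥ 2 ✓ → eligible.
Stock Option Plan — status part-time ✗ (requires full-time) → not eligible.
Internet Stipend — status part-time ✓; dept Product ✗ → not eligible.
Childcare Subsidy — service 1424 days < 5 years (≈1825 days) ✗ → not eligible.
Gym Reimbursement — status part-time ✓; dept Product ✗ → not eligible.

Identity Protection Plan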